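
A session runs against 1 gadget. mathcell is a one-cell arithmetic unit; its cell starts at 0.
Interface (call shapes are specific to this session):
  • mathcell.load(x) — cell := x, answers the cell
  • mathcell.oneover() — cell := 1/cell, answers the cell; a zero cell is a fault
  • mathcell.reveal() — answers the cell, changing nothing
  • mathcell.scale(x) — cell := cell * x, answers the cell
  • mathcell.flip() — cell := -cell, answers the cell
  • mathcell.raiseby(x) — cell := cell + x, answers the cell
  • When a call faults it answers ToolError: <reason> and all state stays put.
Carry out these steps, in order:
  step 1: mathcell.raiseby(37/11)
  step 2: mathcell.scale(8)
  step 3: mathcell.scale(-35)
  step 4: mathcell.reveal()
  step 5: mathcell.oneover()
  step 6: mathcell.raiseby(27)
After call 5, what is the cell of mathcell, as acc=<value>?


>>> raiseby x=37/11
  37/11
>>> scale x=8
  296/11
>>> scale x=-35
  -10360/11
>>> reveal
  -10360/11
>>> oneover
  -11/10360
>>> raiseby x=27
  279709/10360

Answer: acc=-11/10360


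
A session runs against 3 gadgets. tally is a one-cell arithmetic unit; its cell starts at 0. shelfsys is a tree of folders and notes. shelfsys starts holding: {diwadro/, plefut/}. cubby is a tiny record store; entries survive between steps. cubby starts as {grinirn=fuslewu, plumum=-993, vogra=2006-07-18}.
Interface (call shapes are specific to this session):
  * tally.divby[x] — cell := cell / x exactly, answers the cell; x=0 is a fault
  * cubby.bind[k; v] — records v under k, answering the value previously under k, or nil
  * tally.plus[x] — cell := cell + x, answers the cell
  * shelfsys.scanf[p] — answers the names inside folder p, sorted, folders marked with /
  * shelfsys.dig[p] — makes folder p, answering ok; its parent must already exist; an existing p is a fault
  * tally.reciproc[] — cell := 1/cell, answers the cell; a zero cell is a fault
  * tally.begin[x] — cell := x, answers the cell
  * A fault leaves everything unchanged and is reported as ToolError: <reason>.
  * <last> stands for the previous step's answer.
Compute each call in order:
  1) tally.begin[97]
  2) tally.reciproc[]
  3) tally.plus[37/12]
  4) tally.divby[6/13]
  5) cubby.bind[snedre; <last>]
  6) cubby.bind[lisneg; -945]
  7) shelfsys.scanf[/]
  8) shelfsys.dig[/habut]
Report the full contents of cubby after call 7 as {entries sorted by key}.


Answer: {grinirn=fuslewu, lisneg=-945, plumum=-993, snedre=46813/6984, vogra=2006-07-18}

Derivation:
CALL tally.begin[x=97]
RET  97
CALL tally.reciproc[]
RET  1/97
CALL tally.plus[x=37/12]
RET  3601/1164
CALL tally.divby[x=6/13]
RET  46813/6984
CALL cubby.bind[k=snedre; v=<last>]
RET  nil
CALL cubby.bind[k=lisneg; v=-945]
RET  nil
CALL shelfsys.scanf[p=/]
RET  [diwadro/, plefut/]
CALL shelfsys.dig[p=/habut]
RET  ok


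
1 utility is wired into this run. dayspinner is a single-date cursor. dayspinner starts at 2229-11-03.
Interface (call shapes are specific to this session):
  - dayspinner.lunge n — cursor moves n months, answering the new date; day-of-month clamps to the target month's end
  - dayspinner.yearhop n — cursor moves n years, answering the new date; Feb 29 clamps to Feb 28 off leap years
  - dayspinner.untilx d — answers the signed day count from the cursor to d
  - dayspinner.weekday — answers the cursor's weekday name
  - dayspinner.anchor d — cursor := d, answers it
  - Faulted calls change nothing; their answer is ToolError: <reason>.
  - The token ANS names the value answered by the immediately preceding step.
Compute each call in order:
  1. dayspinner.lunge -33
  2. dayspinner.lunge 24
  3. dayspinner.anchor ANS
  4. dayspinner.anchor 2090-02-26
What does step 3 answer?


Answer: 2229-02-03

Derivation:
[in] lunge n='-33'
  2227-02-03
[in] lunge n='24'
  2229-02-03
[in] anchor d='ANS'
  2229-02-03
[in] anchor d='2090-02-26'
  2090-02-26


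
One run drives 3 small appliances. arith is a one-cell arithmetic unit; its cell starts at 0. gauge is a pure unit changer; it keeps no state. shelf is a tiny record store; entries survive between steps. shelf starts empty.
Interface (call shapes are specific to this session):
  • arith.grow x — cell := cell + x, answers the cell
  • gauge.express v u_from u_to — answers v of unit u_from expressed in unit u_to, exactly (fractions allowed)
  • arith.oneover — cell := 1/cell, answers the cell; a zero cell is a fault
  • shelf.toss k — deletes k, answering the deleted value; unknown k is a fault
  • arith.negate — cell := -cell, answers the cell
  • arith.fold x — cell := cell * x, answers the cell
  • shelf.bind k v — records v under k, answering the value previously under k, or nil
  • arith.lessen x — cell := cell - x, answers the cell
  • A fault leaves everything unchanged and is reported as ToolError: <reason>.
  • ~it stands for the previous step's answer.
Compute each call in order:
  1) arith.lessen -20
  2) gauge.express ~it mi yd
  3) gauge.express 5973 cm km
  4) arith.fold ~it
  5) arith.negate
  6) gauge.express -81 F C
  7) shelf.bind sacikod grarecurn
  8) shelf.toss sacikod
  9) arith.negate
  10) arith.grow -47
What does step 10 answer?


I invoke arith.lessen passing x=-20, → 20.
I call gauge.express passing v=~it, u_from=mi, u_to=yd: 35200.
Invoking gauge.express passing v=5973, u_from=cm, u_to=km, giving 5973/100000.
I invoke arith.fold passing x=~it: 5973/5000.
Now I run arith.negate(), which returns -5973/5000.
I try gauge.express passing v=-81, u_from=F, u_to=C, — result: -565/9.
I call shelf.bind passing k=sacikod, v=grarecurn, giving nil.
I use shelf.toss passing k=sacikod, and observe grarecurn.
I use arith.negate, yielding 5973/5000.
I run arith.grow passing x=-47: -229027/5000.

Answer: -229027/5000


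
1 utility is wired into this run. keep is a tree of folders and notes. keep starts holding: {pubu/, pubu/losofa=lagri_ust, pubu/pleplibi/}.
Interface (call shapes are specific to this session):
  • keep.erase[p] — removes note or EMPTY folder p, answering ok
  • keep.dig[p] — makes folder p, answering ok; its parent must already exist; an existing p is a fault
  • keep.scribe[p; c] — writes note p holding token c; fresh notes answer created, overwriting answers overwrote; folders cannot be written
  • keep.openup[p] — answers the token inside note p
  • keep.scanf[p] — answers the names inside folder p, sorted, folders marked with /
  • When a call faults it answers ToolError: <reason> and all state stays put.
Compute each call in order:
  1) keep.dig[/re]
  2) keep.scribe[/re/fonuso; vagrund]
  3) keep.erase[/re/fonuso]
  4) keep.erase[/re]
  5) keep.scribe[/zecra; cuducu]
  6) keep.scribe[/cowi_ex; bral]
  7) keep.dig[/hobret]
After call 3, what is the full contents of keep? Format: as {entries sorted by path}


Answer: {pubu/, pubu/losofa=lagri_ust, pubu/pleplibi/, re/}

Derivation:
Invoking keep.dig using p: /re, yielding ok.
Then keep.scribe using p: /re/fonuso, c: vagrund, and see created.
Invoking keep.erase using p: /re/fonuso, yielding ok.
Using keep.erase using p: /re, yielding ok.
I call keep.scribe using p: /zecra, c: cuducu, — result: created.
I call keep.scribe using p: /cowi_ex, c: bral, — result: created.
Next I call keep.dig using p: /hobret, and get ok.


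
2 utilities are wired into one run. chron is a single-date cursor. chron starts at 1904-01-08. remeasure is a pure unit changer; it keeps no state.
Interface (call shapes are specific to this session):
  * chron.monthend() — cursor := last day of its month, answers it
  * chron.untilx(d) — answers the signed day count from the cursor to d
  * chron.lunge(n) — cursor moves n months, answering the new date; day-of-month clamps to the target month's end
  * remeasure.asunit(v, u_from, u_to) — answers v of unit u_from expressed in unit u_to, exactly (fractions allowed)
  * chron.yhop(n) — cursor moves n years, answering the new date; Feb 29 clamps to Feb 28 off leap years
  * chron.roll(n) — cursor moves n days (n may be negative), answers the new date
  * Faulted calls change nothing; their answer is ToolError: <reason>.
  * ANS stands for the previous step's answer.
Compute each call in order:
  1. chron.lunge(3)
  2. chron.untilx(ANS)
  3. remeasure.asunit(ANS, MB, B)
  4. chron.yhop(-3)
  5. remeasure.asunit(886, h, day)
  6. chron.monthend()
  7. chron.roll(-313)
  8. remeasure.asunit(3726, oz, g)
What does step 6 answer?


Answer: 1901-04-30

Derivation:
CALL lunge[n: 3]
RET  1904-04-08
CALL untilx[d: ANS]
RET  0
CALL asunit[v: ANS; u_from: MB; u_to: B]
RET  0
CALL yhop[n: -3]
RET  1901-04-08
CALL asunit[v: 886; u_from: h; u_to: day]
RET  443/12
CALL monthend[]
RET  1901-04-30
CALL roll[n: -313]
RET  1900-06-21
CALL asunit[v: 3726; u_from: oz; u_to: g]
RET  84504258531/800000


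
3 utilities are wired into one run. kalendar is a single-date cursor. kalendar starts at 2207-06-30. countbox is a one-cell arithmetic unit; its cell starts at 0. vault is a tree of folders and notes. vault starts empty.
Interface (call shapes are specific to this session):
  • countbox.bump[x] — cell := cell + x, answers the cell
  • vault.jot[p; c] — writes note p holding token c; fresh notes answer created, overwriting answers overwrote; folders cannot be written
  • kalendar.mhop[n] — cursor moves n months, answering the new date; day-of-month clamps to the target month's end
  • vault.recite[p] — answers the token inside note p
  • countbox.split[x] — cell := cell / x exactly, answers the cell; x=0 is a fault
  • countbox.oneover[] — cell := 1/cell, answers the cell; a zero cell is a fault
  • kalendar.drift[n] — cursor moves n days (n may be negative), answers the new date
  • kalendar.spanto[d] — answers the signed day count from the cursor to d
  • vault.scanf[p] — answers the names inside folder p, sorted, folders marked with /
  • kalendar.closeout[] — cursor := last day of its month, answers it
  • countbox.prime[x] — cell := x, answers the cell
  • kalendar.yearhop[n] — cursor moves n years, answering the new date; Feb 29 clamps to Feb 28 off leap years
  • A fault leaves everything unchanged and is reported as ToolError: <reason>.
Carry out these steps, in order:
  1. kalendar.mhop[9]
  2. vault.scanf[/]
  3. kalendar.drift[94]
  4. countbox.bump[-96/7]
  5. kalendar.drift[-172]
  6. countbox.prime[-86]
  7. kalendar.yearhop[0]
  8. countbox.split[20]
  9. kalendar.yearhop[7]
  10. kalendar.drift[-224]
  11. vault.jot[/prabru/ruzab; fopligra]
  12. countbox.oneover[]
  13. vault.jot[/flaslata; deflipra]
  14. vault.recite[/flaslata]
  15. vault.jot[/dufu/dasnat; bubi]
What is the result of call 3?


Step: mhop[n=9]
Result: 2208-03-30
Step: scanf[p=/]
Result: []
Step: drift[n=94]
Result: 2208-07-02
Step: bump[x=-96/7]
Result: -96/7
Step: drift[n=-172]
Result: 2208-01-12
Step: prime[x=-86]
Result: -86
Step: yearhop[n=0]
Result: 2208-01-12
Step: split[x=20]
Result: -43/10
Step: yearhop[n=7]
Result: 2215-01-12
Step: drift[n=-224]
Result: 2214-06-02
Step: jot[p=/prabru/ruzab; c=fopligra]
Result: ToolError: no parent
Step: oneover[]
Result: -10/43
Step: jot[p=/flaslata; c=deflipra]
Result: created
Step: recite[p=/flaslata]
Result: deflipra
Step: jot[p=/dufu/dasnat; c=bubi]
Result: ToolError: no parent

Answer: 2208-07-02


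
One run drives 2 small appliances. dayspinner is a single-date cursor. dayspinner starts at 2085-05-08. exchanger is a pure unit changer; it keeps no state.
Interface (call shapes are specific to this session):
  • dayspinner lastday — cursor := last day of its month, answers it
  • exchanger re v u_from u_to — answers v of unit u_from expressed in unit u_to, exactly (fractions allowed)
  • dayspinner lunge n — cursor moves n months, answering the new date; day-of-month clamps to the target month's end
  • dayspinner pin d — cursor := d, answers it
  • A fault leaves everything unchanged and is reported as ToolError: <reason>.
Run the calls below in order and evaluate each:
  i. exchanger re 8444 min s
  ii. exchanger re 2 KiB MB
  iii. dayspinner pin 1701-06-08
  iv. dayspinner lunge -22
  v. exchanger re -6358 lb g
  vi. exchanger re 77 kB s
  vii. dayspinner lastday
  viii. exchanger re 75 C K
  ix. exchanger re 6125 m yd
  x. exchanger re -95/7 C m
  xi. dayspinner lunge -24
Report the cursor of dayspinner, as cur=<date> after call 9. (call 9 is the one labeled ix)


Answer: cur=1699-08-31

Derivation:
==> exchanger re(8444, min, s)
<== 506640
==> exchanger re(2, KiB, MB)
<== 32/15625
==> dayspinner pin(1701-06-08)
<== 1701-06-08
==> dayspinner lunge(-22)
<== 1699-08-08
==> exchanger re(-6358, lb, g)
<== -144197014423/50000
==> exchanger re(77, kB, s)
<== ToolError: incompatible units
==> dayspinner lastday()
<== 1699-08-31
==> exchanger re(75, C, K)
<== 6963/20
==> exchanger re(6125, m, yd)
<== 7656250/1143
==> exchanger re(-95/7, C, m)
<== ToolError: incompatible units
==> dayspinner lunge(-24)
<== 1697-08-31


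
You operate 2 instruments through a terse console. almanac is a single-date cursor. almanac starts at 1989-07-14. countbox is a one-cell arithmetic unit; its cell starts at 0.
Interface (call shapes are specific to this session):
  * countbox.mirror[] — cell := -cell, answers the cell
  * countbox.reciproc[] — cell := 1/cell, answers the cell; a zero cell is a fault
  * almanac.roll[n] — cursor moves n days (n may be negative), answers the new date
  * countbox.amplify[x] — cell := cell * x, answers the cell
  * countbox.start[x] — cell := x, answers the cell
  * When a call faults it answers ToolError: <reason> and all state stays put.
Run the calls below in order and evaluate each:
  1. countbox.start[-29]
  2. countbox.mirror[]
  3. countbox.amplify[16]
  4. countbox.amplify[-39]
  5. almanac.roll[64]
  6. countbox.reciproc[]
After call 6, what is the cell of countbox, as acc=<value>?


>>> countbox.start -29
= -29
>>> countbox.mirror
= 29
>>> countbox.amplify 16
= 464
>>> countbox.amplify -39
= -18096
>>> almanac.roll 64
= 1989-09-16
>>> countbox.reciproc
= -1/18096

Answer: acc=-1/18096


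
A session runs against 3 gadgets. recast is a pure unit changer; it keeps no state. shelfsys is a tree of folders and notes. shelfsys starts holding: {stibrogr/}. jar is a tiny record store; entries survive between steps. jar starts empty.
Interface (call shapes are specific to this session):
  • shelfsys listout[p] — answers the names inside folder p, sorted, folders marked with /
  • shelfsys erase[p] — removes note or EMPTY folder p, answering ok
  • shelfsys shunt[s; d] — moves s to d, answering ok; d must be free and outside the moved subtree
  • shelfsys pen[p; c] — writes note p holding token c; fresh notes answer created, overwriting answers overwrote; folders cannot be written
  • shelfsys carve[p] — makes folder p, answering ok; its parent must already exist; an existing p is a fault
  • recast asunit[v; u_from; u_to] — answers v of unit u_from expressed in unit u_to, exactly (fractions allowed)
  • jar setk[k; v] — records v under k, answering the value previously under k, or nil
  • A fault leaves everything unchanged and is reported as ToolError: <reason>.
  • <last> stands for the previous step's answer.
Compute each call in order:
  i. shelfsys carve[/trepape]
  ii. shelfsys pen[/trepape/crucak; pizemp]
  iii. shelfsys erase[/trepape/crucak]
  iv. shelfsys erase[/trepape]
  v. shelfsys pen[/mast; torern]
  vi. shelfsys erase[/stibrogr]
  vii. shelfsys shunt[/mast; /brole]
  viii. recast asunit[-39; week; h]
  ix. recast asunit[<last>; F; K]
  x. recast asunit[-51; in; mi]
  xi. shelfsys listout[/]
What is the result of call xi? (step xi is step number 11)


Answer: [brole]

Derivation:
Act: shelfsys carve[/trepape]
Obs: ok
Act: shelfsys pen[/trepape/crucak; pizemp]
Obs: created
Act: shelfsys erase[/trepape/crucak]
Obs: ok
Act: shelfsys erase[/trepape]
Obs: ok
Act: shelfsys pen[/mast; torern]
Obs: created
Act: shelfsys erase[/stibrogr]
Obs: ok
Act: shelfsys shunt[/mast; /brole]
Obs: ok
Act: recast asunit[-39; week; h]
Obs: -6552
Act: recast asunit[<last>; F; K]
Obs: -609233/180
Act: recast asunit[-51; in; mi]
Obs: -17/21120
Act: shelfsys listout[/]
Obs: [brole]


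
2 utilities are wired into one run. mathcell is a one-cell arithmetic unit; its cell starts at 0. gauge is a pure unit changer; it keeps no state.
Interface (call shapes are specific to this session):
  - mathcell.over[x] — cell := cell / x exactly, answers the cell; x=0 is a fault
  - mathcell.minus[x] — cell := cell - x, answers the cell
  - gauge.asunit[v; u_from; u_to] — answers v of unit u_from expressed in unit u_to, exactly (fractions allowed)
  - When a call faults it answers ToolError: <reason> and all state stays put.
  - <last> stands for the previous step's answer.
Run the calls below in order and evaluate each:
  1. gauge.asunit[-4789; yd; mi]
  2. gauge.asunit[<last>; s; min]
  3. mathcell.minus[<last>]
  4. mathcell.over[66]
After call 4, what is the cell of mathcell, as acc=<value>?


Answer: acc=4789/6969600

Derivation:
Do: asunit[v→-4789; u_from→yd; u_to→mi]
See: -4789/1760
Do: asunit[v→<last>; u_from→s; u_to→min]
See: -4789/105600
Do: minus[x→<last>]
See: 4789/105600
Do: over[x→66]
See: 4789/6969600


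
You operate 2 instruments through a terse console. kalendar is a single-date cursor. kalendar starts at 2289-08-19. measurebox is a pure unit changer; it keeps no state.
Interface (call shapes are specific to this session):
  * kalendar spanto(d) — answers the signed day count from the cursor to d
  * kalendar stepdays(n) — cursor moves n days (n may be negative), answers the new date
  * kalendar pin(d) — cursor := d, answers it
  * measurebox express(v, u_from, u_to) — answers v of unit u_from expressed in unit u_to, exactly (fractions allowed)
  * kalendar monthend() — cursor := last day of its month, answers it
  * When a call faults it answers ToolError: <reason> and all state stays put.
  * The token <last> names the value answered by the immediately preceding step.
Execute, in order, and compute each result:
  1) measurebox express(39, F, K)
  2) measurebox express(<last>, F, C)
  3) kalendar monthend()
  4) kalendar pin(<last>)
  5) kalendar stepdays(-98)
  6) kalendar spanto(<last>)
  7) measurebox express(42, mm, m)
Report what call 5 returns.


Answer: 2289-05-25

Derivation:
# 1. measurebox express(v='39', u_from='F', u_to='K') : 49867/180
# 2. measurebox express(v='<last>', u_from='F', u_to='C') : 44107/324
# 3. kalendar monthend() : 2289-08-31
# 4. kalendar pin(d='<last>') : 2289-08-31
# 5. kalendar stepdays(n='-98') : 2289-05-25
# 6. kalendar spanto(d='<last>') : 0
# 7. measurebox express(v='42', u_from='mm', u_to='m') : 21/500


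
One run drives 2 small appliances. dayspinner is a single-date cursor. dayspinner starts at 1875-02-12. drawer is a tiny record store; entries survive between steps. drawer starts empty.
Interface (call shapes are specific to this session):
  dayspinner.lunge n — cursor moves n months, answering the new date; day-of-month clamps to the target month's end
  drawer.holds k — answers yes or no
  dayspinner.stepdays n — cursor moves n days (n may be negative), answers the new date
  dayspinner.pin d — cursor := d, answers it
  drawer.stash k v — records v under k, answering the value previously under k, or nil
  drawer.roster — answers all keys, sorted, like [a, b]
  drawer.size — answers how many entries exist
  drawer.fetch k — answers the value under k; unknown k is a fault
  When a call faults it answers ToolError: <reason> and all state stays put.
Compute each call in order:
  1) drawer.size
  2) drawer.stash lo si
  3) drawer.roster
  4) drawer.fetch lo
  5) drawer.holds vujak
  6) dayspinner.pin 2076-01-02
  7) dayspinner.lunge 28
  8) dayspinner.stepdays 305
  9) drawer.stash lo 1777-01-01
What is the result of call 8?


Answer: 2079-03-03

Derivation:
! 1. drawer.size() ~> 0
! 2. drawer.stash(k='lo', v='si') ~> nil
! 3. drawer.roster() ~> [lo]
! 4. drawer.fetch(k='lo') ~> si
! 5. drawer.holds(k='vujak') ~> no
! 6. dayspinner.pin(d='2076-01-02') ~> 2076-01-02
! 7. dayspinner.lunge(n='28') ~> 2078-05-02
! 8. dayspinner.stepdays(n='305') ~> 2079-03-03
! 9. drawer.stash(k='lo', v='1777-01-01') ~> si


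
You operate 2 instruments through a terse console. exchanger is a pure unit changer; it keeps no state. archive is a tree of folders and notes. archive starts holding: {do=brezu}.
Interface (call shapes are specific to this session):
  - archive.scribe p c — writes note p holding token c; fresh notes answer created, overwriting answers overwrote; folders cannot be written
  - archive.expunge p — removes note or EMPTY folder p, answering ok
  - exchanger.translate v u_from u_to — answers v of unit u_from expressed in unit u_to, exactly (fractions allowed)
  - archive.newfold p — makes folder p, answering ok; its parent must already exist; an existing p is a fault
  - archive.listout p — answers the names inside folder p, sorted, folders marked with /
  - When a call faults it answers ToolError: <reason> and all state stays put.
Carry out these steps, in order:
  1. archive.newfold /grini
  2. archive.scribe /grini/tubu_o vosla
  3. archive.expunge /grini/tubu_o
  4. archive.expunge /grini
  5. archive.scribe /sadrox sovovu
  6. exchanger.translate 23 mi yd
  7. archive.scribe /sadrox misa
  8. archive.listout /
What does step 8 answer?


Answer: [do, sadrox]

Derivation:
>>> newfold p='/grini'
:: ok
>>> scribe p='/grini/tubu_o' c='vosla'
:: created
>>> expunge p='/grini/tubu_o'
:: ok
>>> expunge p='/grini'
:: ok
>>> scribe p='/sadrox' c='sovovu'
:: created
>>> translate v='23' u_from='mi' u_to='yd'
:: 40480
>>> scribe p='/sadrox' c='misa'
:: overwrote
>>> listout p='/'
:: [do, sadrox]


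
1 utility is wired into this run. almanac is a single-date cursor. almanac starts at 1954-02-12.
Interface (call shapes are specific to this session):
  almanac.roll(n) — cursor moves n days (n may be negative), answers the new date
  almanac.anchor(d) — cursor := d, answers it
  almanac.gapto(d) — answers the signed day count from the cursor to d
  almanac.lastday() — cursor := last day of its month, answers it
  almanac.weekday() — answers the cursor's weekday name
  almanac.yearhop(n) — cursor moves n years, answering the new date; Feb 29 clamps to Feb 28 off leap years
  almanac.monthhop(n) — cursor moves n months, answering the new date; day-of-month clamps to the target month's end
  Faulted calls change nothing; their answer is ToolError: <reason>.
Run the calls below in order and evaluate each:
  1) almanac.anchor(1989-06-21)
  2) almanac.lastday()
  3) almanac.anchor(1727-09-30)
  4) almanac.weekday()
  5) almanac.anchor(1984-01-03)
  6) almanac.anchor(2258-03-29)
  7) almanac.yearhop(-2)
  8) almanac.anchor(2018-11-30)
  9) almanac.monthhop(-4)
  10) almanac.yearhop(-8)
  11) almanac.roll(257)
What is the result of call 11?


Calling almanac.anchor with d=1989-06-21, and see 1989-06-21.
I try almanac.lastday, — result: 1989-06-30.
I use almanac.anchor with d=1727-09-30, and see 1727-09-30.
I run almanac.weekday: Tuesday.
I invoke almanac.anchor with d=1984-01-03: 1984-01-03.
Next I call almanac.anchor with d=2258-03-29, which returns 2258-03-29.
Using almanac.yearhop with n=-2, which returns 2256-03-29.
Then almanac.anchor with d=2018-11-30, yielding 2018-11-30.
Next I call almanac.monthhop with n=-4, and see 2018-07-30.
I call almanac.yearhop with n=-8: 2010-07-30.
I run almanac.roll with n=257, and get 2011-04-13.

Answer: 2011-04-13


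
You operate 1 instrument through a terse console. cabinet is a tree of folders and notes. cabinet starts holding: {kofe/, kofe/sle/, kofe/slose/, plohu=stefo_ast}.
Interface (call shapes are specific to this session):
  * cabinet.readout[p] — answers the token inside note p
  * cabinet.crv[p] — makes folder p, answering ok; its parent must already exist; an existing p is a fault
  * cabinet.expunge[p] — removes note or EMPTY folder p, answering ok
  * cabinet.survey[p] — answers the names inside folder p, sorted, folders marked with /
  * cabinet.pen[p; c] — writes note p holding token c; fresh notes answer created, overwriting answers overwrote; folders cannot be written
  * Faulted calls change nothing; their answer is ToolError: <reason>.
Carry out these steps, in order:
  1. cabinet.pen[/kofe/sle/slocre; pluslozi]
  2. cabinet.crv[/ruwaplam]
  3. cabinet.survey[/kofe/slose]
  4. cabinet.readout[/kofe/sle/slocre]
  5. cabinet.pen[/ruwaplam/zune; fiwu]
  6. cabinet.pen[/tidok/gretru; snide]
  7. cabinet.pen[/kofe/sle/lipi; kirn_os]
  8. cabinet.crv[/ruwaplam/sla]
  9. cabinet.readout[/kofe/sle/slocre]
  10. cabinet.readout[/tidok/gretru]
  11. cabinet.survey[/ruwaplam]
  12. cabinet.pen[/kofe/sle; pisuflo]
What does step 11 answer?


>> pen(/kofe/sle/slocre, pluslozi)
<< created
>> crv(/ruwaplam)
<< ok
>> survey(/kofe/slose)
<< []
>> readout(/kofe/sle/slocre)
<< pluslozi
>> pen(/ruwaplam/zune, fiwu)
<< created
>> pen(/tidok/gretru, snide)
<< ToolError: no parent
>> pen(/kofe/sle/lipi, kirn_os)
<< created
>> crv(/ruwaplam/sla)
<< ok
>> readout(/kofe/sle/slocre)
<< pluslozi
>> readout(/tidok/gretru)
<< ToolError: not found
>> survey(/ruwaplam)
<< [sla/, zune]
>> pen(/kofe/sle, pisuflo)
<< ToolError: is a directory

Answer: [sla/, zune]


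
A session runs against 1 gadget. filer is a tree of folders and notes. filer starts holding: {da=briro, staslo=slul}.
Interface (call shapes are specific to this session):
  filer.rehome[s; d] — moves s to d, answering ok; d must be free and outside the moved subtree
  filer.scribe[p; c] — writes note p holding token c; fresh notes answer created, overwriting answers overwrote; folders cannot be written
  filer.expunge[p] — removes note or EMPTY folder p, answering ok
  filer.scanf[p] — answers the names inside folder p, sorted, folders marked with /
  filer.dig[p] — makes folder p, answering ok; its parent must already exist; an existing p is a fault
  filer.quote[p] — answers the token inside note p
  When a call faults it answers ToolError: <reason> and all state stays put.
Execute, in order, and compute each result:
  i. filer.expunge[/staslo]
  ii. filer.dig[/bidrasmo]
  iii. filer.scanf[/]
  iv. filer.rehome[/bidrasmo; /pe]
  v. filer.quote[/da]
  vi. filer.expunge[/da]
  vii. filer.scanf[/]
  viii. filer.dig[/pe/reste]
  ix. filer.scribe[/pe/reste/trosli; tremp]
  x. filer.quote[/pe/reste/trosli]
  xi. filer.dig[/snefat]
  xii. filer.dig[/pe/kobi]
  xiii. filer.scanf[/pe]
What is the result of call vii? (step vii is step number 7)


Do: filer.expunge[p='/staslo']
See: ok
Do: filer.dig[p='/bidrasmo']
See: ok
Do: filer.scanf[p='/']
See: [bidrasmo/, da]
Do: filer.rehome[s='/bidrasmo'; d='/pe']
See: ok
Do: filer.quote[p='/da']
See: briro
Do: filer.expunge[p='/da']
See: ok
Do: filer.scanf[p='/']
See: [pe/]
Do: filer.dig[p='/pe/reste']
See: ok
Do: filer.scribe[p='/pe/reste/trosli'; c='tremp']
See: created
Do: filer.quote[p='/pe/reste/trosli']
See: tremp
Do: filer.dig[p='/snefat']
See: ok
Do: filer.dig[p='/pe/kobi']
See: ok
Do: filer.scanf[p='/pe']
See: [kobi/, reste/]

Answer: [pe/]


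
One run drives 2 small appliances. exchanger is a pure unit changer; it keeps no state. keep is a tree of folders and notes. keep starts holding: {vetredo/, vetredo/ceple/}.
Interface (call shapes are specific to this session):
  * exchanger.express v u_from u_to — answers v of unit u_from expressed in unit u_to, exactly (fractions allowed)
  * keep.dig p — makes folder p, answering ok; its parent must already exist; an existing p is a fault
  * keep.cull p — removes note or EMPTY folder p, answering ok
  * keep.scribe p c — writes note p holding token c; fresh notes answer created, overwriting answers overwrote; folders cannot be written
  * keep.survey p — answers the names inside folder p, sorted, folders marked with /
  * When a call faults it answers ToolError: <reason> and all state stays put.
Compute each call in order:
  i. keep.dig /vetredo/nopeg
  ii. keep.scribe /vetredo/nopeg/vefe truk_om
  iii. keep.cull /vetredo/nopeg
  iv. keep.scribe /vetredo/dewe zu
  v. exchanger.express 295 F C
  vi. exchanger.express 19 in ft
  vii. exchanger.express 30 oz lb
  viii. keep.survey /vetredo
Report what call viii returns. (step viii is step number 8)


! 1. keep.dig(p='/vetredo/nopeg') == ok
! 2. keep.scribe(p='/vetredo/nopeg/vefe', c='truk_om') == created
! 3. keep.cull(p='/vetredo/nopeg') == ToolError: not empty
! 4. keep.scribe(p='/vetredo/dewe', c='zu') == created
! 5. exchanger.express(v='295', u_from='F', u_to='C') == 1315/9
! 6. exchanger.express(v='19', u_from='in', u_to='ft') == 19/12
! 7. exchanger.express(v='30', u_from='oz', u_to='lb') == 15/8
! 8. keep.survey(p='/vetredo') == [ceple/, dewe, nopeg/]

Answer: [ceple/, dewe, nopeg/]


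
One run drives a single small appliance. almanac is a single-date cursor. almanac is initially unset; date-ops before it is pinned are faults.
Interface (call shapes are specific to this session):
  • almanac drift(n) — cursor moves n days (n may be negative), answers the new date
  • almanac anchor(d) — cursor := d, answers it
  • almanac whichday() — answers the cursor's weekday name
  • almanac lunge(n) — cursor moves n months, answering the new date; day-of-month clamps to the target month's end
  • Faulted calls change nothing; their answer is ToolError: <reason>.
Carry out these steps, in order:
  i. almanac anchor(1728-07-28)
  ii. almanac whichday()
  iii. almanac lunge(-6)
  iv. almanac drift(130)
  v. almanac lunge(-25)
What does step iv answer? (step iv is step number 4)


Answer: 1728-06-06

Derivation:
I invoke almanac anchor on d→1728-07-28, and get 1728-07-28.
Then almanac whichday, → Wednesday.
Now I run almanac lunge on n→-6, and observe 1728-01-28.
I call almanac drift on n→130, and get 1728-06-06.
Now I run almanac lunge on n→-25, and get 1726-05-06.


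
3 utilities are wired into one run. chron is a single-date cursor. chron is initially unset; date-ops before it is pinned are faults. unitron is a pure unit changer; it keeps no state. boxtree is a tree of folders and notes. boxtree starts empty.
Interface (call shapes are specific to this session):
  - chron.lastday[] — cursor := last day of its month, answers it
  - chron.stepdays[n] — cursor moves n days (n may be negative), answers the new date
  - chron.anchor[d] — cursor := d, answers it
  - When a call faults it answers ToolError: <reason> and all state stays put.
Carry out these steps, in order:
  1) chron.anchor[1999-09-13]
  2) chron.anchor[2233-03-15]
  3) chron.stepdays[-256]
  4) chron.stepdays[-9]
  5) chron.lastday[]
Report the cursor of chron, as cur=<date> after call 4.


>> anchor(d→1999-09-13)
<< 1999-09-13
>> anchor(d→2233-03-15)
<< 2233-03-15
>> stepdays(n→-256)
<< 2232-07-02
>> stepdays(n→-9)
<< 2232-06-23
>> lastday()
<< 2232-06-30

Answer: cur=2232-06-23


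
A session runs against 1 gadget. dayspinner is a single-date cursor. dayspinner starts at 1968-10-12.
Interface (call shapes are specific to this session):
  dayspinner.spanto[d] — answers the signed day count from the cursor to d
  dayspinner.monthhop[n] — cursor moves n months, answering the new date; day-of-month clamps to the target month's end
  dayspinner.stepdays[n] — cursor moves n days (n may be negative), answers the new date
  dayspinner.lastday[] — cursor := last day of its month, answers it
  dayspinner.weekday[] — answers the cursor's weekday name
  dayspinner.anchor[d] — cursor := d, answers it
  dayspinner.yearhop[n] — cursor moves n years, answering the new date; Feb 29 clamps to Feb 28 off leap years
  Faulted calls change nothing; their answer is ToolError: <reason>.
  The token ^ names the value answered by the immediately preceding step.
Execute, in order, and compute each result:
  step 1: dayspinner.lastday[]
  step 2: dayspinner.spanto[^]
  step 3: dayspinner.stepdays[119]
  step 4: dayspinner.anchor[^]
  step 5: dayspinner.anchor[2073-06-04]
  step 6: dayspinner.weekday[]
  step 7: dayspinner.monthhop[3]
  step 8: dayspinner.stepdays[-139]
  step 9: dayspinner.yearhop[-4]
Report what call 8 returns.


I try dayspinner.lastday: 1968-10-31.
I call dayspinner.spanto using d→^, which returns 0.
I invoke dayspinner.stepdays using n→119, — result: 1969-02-27.
Next I call dayspinner.anchor using d→^, → 1969-02-27.
I call dayspinner.anchor using d→2073-06-04, → 2073-06-04.
Using dayspinner.weekday, and observe Sunday.
Invoking dayspinner.monthhop using n→3, and observe 2073-09-04.
Now I run dayspinner.stepdays using n→-139, and observe 2073-04-18.
Then dayspinner.yearhop using n→-4, yielding 2069-04-18.

Answer: 2073-04-18


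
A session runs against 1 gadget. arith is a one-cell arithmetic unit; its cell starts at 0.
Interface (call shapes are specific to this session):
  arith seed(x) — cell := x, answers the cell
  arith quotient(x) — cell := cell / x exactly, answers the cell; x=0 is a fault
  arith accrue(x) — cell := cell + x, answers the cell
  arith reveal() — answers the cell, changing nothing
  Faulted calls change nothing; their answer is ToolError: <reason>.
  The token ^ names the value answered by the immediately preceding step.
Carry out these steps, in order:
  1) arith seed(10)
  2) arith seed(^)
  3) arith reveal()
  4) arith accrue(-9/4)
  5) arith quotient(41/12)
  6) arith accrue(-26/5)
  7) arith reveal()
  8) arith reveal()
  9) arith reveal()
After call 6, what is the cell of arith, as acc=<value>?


·→ arith seed(10)
·← 10
·→ arith seed(^)
·← 10
·→ arith reveal()
·← 10
·→ arith accrue(-9/4)
·← 31/4
·→ arith quotient(41/12)
·← 93/41
·→ arith accrue(-26/5)
·← -601/205
·→ arith reveal()
·← -601/205
·→ arith reveal()
·← -601/205
·→ arith reveal()
·← -601/205

Answer: acc=-601/205


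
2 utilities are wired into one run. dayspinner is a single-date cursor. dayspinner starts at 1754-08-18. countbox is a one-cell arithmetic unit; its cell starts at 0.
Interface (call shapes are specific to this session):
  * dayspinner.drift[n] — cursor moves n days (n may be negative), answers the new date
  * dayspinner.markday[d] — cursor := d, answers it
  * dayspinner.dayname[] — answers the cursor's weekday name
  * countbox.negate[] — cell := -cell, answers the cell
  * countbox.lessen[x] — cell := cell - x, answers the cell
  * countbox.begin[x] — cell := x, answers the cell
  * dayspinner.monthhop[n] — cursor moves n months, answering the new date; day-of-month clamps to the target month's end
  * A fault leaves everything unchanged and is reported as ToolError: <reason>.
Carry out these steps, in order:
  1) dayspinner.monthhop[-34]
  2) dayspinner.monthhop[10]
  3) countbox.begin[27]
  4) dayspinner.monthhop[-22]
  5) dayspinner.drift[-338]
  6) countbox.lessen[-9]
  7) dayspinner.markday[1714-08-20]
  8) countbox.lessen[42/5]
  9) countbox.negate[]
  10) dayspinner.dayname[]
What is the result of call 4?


>> dayspinner.monthhop(n: -34)
<< 1751-10-18
>> dayspinner.monthhop(n: 10)
<< 1752-08-18
>> countbox.begin(x: 27)
<< 27
>> dayspinner.monthhop(n: -22)
<< 1750-10-18
>> dayspinner.drift(n: -338)
<< 1749-11-14
>> countbox.lessen(x: -9)
<< 36
>> dayspinner.markday(d: 1714-08-20)
<< 1714-08-20
>> countbox.lessen(x: 42/5)
<< 138/5
>> countbox.negate()
<< -138/5
>> dayspinner.dayname()
<< Monday

Answer: 1750-10-18


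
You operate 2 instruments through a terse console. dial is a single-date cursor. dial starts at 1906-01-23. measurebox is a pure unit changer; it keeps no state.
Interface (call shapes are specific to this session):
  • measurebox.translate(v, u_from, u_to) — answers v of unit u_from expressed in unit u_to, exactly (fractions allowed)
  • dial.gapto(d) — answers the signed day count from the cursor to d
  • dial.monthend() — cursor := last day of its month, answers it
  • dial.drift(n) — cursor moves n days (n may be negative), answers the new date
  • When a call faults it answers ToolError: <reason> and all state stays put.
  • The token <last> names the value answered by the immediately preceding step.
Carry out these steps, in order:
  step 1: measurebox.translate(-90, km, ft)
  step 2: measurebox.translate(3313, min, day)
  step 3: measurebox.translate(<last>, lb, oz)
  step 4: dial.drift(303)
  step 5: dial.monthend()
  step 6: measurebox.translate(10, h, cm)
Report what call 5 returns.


Answer: 1906-11-30

Derivation:
Do: measurebox.translate[v='-90'; u_from='km'; u_to='ft']
See: -37500000/127
Do: measurebox.translate[v='3313'; u_from='min'; u_to='day']
See: 3313/1440
Do: measurebox.translate[v='<last>'; u_from='lb'; u_to='oz']
See: 3313/90
Do: dial.drift[n='303']
See: 1906-11-22
Do: dial.monthend[]
See: 1906-11-30
Do: measurebox.translate[v='10'; u_from='h'; u_to='cm']
See: ToolError: incompatible units


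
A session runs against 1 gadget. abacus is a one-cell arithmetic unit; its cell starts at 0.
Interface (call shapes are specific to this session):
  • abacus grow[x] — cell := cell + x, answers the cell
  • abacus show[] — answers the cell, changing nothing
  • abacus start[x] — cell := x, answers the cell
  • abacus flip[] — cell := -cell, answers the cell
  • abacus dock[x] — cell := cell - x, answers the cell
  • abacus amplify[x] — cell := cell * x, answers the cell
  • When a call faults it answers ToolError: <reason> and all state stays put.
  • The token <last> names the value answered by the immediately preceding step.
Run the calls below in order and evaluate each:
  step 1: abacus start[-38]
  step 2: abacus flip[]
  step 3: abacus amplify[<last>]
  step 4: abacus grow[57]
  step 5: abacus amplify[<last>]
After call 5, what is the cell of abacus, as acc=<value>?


Answer: acc=2253001

Derivation:
> abacus start x=-38
  -38
> abacus flip
  38
> abacus amplify x=<last>
  1444
> abacus grow x=57
  1501
> abacus amplify x=<last>
  2253001


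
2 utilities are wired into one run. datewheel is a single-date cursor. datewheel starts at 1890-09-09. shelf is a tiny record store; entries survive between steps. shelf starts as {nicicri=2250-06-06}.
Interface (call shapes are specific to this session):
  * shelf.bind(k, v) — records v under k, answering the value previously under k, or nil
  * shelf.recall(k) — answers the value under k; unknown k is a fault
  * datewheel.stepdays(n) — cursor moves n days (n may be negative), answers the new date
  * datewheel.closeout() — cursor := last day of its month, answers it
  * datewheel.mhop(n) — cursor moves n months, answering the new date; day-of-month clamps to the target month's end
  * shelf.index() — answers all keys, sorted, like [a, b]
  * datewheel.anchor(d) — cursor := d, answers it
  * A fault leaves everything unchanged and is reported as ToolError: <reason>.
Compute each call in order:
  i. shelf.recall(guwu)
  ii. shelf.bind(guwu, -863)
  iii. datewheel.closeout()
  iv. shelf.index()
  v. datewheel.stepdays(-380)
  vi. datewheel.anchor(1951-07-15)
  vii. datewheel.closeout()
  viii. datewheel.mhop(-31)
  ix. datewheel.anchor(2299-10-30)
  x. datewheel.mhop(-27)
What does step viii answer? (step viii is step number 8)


==> recall(k→guwu)
<== ToolError: no such key guwu
==> bind(k→guwu, v→-863)
<== nil
==> closeout()
<== 1890-09-30
==> index()
<== [guwu, nicicri]
==> stepdays(n→-380)
<== 1889-09-15
==> anchor(d→1951-07-15)
<== 1951-07-15
==> closeout()
<== 1951-07-31
==> mhop(n→-31)
<== 1948-12-31
==> anchor(d→2299-10-30)
<== 2299-10-30
==> mhop(n→-27)
<== 2297-07-30

Answer: 1948-12-31


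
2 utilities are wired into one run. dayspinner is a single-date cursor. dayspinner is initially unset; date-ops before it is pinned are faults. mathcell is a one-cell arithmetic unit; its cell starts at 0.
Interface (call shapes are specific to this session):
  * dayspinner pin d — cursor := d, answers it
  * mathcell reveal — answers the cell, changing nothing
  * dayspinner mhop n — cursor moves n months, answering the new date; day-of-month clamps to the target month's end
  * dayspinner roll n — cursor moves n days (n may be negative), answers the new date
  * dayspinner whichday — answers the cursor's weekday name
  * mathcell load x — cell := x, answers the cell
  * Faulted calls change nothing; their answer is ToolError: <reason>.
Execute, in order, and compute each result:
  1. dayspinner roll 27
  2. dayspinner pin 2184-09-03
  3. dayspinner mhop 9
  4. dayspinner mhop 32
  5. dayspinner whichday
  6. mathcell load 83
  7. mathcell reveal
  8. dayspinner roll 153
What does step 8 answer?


Next I call dayspinner roll passing n→27, → ToolError: no date set.
I use dayspinner pin passing d→2184-09-03, — result: 2184-09-03.
Then dayspinner mhop passing n→9: 2185-06-03.
Using dayspinner mhop passing n→32, and get 2188-02-03.
I run dayspinner whichday, and see Sunday.
Calling mathcell load passing x→83, and get 83.
Now I run mathcell reveal: 83.
Using dayspinner roll passing n→153, and see 2188-07-05.

Answer: 2188-07-05
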